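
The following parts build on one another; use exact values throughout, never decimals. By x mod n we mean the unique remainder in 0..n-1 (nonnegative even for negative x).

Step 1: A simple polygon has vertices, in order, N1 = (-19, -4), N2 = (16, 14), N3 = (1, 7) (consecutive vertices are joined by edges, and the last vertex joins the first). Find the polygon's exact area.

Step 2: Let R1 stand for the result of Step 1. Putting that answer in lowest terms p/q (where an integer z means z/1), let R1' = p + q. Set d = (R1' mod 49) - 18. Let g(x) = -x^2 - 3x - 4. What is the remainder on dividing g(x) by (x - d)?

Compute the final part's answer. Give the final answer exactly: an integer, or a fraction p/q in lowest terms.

Step 1: cross terms: (-19*14 - 16*-4)=-202, (16*7 - 1*14)=98, (1*-4 - -19*7)=129; twice the area = |25| = 25; area = 25/2; answer 25/2
Step 2: R1 = 25/2; threaded value p + q = 27; d = 9; remainder = value at the root: -1*(9)^2 - 3*(9)^1 - 4 = (-81) + (-27) + (-4) = -112; answer -112

-112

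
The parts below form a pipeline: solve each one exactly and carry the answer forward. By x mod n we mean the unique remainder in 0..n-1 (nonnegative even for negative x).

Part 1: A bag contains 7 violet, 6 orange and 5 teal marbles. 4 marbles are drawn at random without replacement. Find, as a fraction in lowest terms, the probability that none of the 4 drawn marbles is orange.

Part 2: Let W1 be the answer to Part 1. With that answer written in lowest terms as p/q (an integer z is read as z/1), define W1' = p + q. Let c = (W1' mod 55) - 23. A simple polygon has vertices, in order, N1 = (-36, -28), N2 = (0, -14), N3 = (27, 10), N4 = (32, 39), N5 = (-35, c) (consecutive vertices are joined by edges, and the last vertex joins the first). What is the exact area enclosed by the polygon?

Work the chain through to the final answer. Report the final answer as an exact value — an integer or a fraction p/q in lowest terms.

Part 1: total draws C(18,4) = 3060; favorable C(12,4) = 495; P = 11/68; answer 11/68
Part 2: W1 = 11/68; threaded value p + q = 79; c = 1; cross terms: (-36*-14 - 0*-28)=504, (0*10 - 27*-14)=378, (27*39 - 32*10)=733, (32*1 - -35*39)=1397, (-35*-28 - -36*1)=1016; twice the area = |4028| = 4028; area = 2014; answer 2014

2014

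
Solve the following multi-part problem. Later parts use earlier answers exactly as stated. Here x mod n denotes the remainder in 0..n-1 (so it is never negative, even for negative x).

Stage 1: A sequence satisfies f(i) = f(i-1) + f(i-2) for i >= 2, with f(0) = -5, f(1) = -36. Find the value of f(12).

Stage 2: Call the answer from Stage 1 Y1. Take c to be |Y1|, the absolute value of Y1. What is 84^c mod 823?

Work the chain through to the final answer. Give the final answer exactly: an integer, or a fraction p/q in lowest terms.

Stage 1: f(2) = 1*(-36) + 1*(-5) = -41; iterating: f(2)=-41, f(3)=-77, f(4)=-118, f(5)=-195, f(6)=-313, f(7)=-508, f(8)=-821, f(9)=-1329, f(10)=-2150, f(11)=-3479, f(12)=-5629; answer -5629
Stage 2: Y1 = -5629; c = 5629; squarings mod 823: 84^1=84, 84^2=472, 84^4=574, 84^8=276, 84^16=460, 84^32=89, 84^64=514, 84^128=13, 84^256=169, 84^512=579, 84^1024=280, 84^2048=215, 84^4096=137; 84^5629 = 84^1 * 84^4 * 84^8 * 84^16 * 84^32 * 84^64 * 84^128 * 84^256 * 84^1024 * 84^4096 = 201 (mod 823); answer 201

201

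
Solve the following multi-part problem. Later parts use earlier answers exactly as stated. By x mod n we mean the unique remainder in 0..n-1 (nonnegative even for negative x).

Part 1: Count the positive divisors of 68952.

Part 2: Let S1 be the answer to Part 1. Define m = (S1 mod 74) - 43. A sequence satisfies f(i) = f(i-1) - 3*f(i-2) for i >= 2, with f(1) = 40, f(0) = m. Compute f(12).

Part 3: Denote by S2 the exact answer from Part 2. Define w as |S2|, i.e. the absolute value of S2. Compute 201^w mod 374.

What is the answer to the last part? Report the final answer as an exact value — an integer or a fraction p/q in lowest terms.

243

Part 1: 68952 = 2^3 * 3 * 13^2 * 17; number of divisors = (3+1) * (1+1) * (2+1) * (1+1) = 48; answer 48
Part 2: S1 = 48; m = 5; f(2) = 1*(40) - 3*(5) = 25; iterating: f(2)=25, f(3)=-95, f(4)=-170, f(5)=115, f(6)=625, f(7)=280, f(8)=-1595, f(9)=-2435, f(10)=2350, f(11)=9655, f(12)=2605; answer 2605
Part 3: S2 = 2605; w = 2605; squarings mod 374: 201^1=201, 201^2=9, 201^4=81, 201^8=203, 201^16=69, 201^32=273, 201^64=103, 201^128=137, 201^256=69, 201^512=273, 201^1024=103, 201^2048=137; 201^2605 = 201^1 * 201^4 * 201^8 * 201^32 * 201^512 * 201^2048 = 243 (mod 374); answer 243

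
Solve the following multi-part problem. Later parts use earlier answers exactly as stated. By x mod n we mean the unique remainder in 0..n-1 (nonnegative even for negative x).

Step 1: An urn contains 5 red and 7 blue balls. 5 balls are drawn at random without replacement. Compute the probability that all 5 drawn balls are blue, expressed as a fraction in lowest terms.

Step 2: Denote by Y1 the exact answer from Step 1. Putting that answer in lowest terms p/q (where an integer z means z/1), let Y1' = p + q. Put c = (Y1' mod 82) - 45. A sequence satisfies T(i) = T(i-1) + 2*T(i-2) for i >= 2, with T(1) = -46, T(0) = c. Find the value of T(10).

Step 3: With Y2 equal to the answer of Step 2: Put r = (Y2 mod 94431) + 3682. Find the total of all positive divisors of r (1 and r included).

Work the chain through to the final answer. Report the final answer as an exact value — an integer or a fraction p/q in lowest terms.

Step 1: total draws C(12,5) = 792; favorable C(7,5) = 21; P = 7/264; answer 7/264
Step 2: Y1 = 7/264; threaded value p + q = 271; c = -20; T(2) = 1*(-46) + 2*(-20) = -86; iterating: T(2)=-86, T(3)=-178, T(4)=-350, T(5)=-706, T(6)=-1406, T(7)=-2818, T(8)=-5630, T(9)=-11266, T(10)=-22526; answer -22526
Step 3: Y2 = -22526; r = 75587; 75587 = 131 * 577; sigma = (1 + 131) * (1 + 577) = 132 * 578 = 76296; answer 76296

76296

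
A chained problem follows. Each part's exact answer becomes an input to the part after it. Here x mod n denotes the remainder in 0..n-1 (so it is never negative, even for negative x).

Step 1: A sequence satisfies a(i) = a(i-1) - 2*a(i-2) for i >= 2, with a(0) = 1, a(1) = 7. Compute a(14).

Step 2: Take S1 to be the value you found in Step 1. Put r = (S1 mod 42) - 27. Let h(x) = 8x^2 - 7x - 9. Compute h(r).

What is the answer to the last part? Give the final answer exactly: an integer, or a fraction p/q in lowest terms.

721

Step 1: a(2) = 1*(7) - 2*(1) = 5; iterating: a(2)=5, a(3)=-9, a(4)=-19, a(5)=-1, a(6)=37, a(7)=39, a(8)=-35, a(9)=-113, a(10)=-43, a(11)=183, a(12)=269, a(13)=-97, a(14)=-635; answer -635
Step 2: S1 = -635; r = 10; 8*(10)^2 - 7*(10)^1 - 9 = (800) + (-70) + (-9) = 721; answer 721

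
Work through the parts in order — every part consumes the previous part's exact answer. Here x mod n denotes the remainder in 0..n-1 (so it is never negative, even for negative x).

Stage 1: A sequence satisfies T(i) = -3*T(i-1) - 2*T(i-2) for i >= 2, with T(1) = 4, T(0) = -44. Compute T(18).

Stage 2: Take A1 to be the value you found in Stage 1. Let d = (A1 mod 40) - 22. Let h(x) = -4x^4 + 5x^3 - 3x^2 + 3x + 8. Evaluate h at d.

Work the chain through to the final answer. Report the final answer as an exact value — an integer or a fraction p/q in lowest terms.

-140482

Stage 1: T(2) = -3*(4) - 2*(-44) = 76; iterating: T(2)=76, T(3)=-236, T(4)=556, T(5)=-1196, T(6)=2476, T(7)=-5036, T(8)=10156, T(9)=-20396, T(10)=40876, T(11)=-81836, T(12)=163756, T(13)=-327596, T(14)=655276, T(15)=-1310636, T(16)=2621356, T(17)=-5242796, T(18)=10485676; answer 10485676
Stage 2: A1 = 10485676; d = 14; -4*(14)^4 + 5*(14)^3 - 3*(14)^2 + 3*(14)^1 + 8 = (-153664) + (13720) + (-588) + (42) + (8) = -140482; answer -140482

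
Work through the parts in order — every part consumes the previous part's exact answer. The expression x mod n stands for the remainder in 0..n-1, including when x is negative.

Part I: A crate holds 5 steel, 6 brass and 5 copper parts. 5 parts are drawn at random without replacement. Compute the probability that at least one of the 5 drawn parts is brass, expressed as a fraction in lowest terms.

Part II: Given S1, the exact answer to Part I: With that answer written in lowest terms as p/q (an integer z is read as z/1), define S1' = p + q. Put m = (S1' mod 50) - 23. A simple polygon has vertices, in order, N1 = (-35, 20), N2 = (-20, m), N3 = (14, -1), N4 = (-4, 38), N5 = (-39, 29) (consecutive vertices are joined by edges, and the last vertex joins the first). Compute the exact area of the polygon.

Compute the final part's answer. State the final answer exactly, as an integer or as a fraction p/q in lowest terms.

3627/2

Part I: total draws C(16,5) = 4368; complement C(10,5) = 252; favorable 4368 - 252 = 4116; P = 49/52; answer 49/52
Part II: S1 = 49/52; threaded value p + q = 101; m = -22; cross terms: (-35*-22 - -20*20)=1170, (-20*-1 - 14*-22)=328, (14*38 - -4*-1)=528, (-4*29 - -39*38)=1366, (-39*20 - -35*29)=235; twice the area = |3627| = 3627; area = 3627/2; answer 3627/2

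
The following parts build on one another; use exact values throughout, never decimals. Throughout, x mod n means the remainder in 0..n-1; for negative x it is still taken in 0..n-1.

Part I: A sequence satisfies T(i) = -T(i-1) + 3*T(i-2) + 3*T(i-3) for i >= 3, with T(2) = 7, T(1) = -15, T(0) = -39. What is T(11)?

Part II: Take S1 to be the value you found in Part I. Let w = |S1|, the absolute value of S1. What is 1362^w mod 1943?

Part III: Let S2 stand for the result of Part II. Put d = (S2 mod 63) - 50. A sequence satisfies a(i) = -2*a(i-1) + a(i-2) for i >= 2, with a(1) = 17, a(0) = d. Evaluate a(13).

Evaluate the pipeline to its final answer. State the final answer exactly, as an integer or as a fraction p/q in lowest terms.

527257

Part I: T(3) = -1*(7) + 3*(-15) + 3*(-39) = -169; iterating: T(3)=-169, T(4)=145, T(5)=-631, T(6)=559, T(7)=-2017, T(8)=1801, T(9)=-6175, T(10)=5527, T(11)=-18649; answer -18649
Part II: S1 = -18649; w = 18649; squarings mod 1943: 1362^1=1362, 1362^2=1422, 1362^4=1364, 1362^8=1045, 1362^16=59, 1362^32=1538, 1362^64=813, 1362^128=349, 1362^256=1335, 1362^512=494, 1362^1024=1161, 1362^2048=1422, 1362^4096=1364, 1362^8192=1045, 1362^16384=59; 1362^18649 = 1362^1 * 1362^8 * 1362^16 * 1362^64 * 1362^128 * 1362^2048 * 1362^16384 = 1565 (mod 1943); answer 1565
Part III: S2 = 1565; d = 3; a(2) = -2*(17) + 1*(3) = -31; iterating: a(2)=-31, a(3)=79, a(4)=-189, a(5)=457, a(6)=-1103, a(7)=2663, a(8)=-6429, a(9)=15521, a(10)=-37471, a(11)=90463, a(12)=-218397, a(13)=527257; answer 527257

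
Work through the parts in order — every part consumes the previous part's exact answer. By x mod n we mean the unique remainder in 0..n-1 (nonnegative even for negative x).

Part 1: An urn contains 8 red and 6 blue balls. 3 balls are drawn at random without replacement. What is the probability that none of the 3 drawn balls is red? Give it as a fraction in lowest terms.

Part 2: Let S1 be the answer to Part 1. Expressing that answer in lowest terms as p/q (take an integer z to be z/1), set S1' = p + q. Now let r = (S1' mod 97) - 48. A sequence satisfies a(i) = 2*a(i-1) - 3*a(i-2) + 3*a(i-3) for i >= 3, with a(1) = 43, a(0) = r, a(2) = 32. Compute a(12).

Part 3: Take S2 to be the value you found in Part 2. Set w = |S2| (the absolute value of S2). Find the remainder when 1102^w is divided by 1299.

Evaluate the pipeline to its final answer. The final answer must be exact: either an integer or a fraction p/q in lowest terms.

Part 1: total draws C(14,3) = 364; favorable C(6,3) = 20; P = 5/91; answer 5/91
Part 2: S1 = 5/91; threaded value p + q = 96; r = 48; a(3) = 2*(32) - 3*(43) + 3*(48) = 79; iterating: a(3)=79, a(4)=191, a(5)=241, a(6)=146, a(7)=142, a(8)=569, a(9)=1150, a(10)=1019, a(11)=295, a(12)=983; answer 983
Part 3: S2 = 983; w = 983; squarings mod 1299: 1102^1=1102, 1102^2=1138, 1102^4=1240, 1102^8=883, 1102^16=289, 1102^32=385, 1102^64=139, 1102^128=1135, 1102^256=916, 1102^512=1201; 1102^983 = 1102^1 * 1102^2 * 1102^4 * 1102^16 * 1102^64 * 1102^128 * 1102^256 * 1102^512 = 970 (mod 1299); answer 970

970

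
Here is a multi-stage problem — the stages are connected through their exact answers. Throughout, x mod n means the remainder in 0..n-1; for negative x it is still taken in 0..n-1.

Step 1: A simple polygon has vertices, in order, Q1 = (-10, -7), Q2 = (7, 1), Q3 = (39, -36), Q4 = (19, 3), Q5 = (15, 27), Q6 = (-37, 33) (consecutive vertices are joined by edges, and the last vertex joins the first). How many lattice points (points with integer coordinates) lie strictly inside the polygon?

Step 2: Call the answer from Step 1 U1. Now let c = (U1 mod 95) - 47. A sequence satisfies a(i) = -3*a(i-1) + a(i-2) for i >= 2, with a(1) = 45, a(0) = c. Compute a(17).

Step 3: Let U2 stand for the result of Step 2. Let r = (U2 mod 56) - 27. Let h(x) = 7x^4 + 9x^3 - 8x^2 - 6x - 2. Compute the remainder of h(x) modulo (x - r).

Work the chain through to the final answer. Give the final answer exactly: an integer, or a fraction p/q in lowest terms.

113430

Step 1: cross terms: (-10*1 - 7*-7)=39, (7*-36 - 39*1)=-291, (39*3 - 19*-36)=801, (19*27 - 15*3)=468, (15*33 - -37*27)=1494, (-37*-7 - -10*33)=589; twice the area = |3100| = 3100; area = 1550; boundary points = 1 + 1 + 1 + 4 + 2 + 1 = 10; strictly interior points = area - boundary/2 + 1 = 1546; answer 1546
Step 2: U1 = 1546; c = -21; a(2) = -3*(45) + 1*(-21) = -156; iterating: a(2)=-156, a(3)=513, a(4)=-1695, a(5)=5598, a(6)=-18489, a(7)=61065, a(8)=-201684, a(9)=666117, a(10)=-2200035, a(11)=7266222, a(12)=-23998701, a(13)=79262325, a(14)=-261785676, a(15)=864619353, a(16)=-2855643735, a(17)=9431550558; answer 9431550558
Step 3: U2 = 9431550558; r = 11; remainder = value at the root: 7*(11)^4 + 9*(11)^3 - 8*(11)^2 - 6*(11)^1 - 2 = (102487) + (11979) + (-968) + (-66) + (-2) = 113430; answer 113430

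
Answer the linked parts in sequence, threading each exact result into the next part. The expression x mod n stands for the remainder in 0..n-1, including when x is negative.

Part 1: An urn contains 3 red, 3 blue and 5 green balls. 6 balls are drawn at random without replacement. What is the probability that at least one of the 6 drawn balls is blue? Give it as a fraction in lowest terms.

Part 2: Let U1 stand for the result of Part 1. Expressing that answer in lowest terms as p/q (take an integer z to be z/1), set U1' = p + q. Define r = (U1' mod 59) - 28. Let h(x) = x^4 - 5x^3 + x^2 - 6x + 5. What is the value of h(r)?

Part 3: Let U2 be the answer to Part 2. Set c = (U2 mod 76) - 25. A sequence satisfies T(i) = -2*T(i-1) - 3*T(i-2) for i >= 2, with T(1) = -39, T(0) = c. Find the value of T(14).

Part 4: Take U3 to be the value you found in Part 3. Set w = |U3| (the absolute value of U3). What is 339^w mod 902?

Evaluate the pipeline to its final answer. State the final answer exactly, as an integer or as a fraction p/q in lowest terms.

Part 1: total draws C(11,6) = 462; complement C(8,6) = 28; favorable 462 - 28 = 434; P = 31/33; answer 31/33
Part 2: U1 = 31/33; threaded value p + q = 64; r = -23; 1*(-23)^4 - 5*(-23)^3 + 1*(-23)^2 - 6*(-23)^1 + 5 = (279841) + (60835) + (529) + (138) + (5) = 341348; answer 341348
Part 3: U2 = 341348; c = 7; T(2) = -2*(-39) - 3*(7) = 57; iterating: T(2)=57, T(3)=3, T(4)=-177, T(5)=345, T(6)=-159, T(7)=-717, T(8)=1911, T(9)=-1671, T(10)=-2391, T(11)=9795, T(12)=-12417, T(13)=-4551, T(14)=46353; answer 46353
Part 4: U3 = 46353; w = 46353; squarings mod 902: 339^1=339, 339^2=367, 339^4=291, 339^8=795, 339^16=625, 339^32=59, 339^64=775, 339^128=795, 339^256=625, 339^512=59, 339^1024=775, 339^2048=795, 339^4096=625, 339^8192=59, 339^16384=775, 339^32768=795; 339^46353 = 339^1 * 339^16 * 339^256 * 339^1024 * 339^4096 * 339^8192 * 339^32768 = 157 (mod 902); answer 157

157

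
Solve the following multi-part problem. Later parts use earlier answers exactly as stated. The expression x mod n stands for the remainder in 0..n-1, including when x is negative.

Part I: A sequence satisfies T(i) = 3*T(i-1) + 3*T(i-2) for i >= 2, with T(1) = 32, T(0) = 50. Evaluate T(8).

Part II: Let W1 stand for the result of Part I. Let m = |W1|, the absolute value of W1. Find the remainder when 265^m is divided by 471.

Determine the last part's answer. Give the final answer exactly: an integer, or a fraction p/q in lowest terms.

Part I: T(2) = 3*(32) + 3*(50) = 246; iterating: T(2)=246, T(3)=834, T(4)=3240, T(5)=12222, T(6)=46386, T(7)=175824, T(8)=666630; answer 666630
Part II: W1 = 666630; m = 666630; squarings mod 471: 265^1=265, 265^2=46, 265^4=232, 265^8=130, 265^16=415, 265^32=310, 265^64=16, 265^128=256, 265^256=67, 265^512=250, 265^1024=328, 265^2048=196, 265^4096=265, 265^8192=46, 265^16384=232, 265^32768=130, 265^65536=415, 265^131072=310, 265^262144=16, 265^524288=256; 265^666630 = 265^2 * 265^4 * 265^1024 * 265^2048 * 265^8192 * 265^131072 * 265^524288 = 415 (mod 471); answer 415

415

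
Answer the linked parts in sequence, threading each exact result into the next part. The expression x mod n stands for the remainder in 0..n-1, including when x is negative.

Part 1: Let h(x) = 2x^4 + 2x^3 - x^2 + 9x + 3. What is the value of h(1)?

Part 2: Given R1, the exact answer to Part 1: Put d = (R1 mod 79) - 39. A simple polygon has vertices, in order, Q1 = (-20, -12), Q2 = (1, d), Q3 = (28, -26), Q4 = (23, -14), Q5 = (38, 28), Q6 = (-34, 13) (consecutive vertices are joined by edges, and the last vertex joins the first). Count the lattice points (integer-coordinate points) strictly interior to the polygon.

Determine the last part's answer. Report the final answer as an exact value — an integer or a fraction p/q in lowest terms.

Part 1: 2*(1)^4 + 2*(1)^3 - 1*(1)^2 + 9*(1)^1 + 3 = (2) + (2) + (-1) + (9) + (3) = 15; answer 15
Part 2: R1 = 15; d = -24; cross terms: (-20*-24 - 1*-12)=492, (1*-26 - 28*-24)=646, (28*-14 - 23*-26)=206, (23*28 - 38*-14)=1176, (38*13 - -34*28)=1446, (-34*-12 - -20*13)=668; twice the area = |4634| = 4634; area = 2317; boundary points = 3 + 1 + 1 + 3 + 3 + 1 = 12; strictly interior points = area - boundary/2 + 1 = 2312; answer 2312

2312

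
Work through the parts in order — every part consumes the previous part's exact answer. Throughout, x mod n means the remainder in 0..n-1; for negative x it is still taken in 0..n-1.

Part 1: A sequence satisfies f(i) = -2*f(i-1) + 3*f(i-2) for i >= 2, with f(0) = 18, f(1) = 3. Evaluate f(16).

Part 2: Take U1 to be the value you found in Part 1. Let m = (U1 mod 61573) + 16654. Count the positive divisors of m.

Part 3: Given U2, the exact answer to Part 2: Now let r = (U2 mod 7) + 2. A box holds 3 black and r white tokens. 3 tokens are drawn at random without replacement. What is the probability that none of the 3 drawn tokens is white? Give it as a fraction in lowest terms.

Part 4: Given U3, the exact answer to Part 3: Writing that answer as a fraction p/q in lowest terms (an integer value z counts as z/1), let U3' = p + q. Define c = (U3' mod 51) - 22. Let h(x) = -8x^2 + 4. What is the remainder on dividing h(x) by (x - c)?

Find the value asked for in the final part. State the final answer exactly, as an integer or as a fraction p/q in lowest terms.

-1148

Part 1: f(2) = -2*(3) + 3*(18) = 48; iterating: f(2)=48, f(3)=-87, f(4)=318, f(5)=-897, f(6)=2748, f(7)=-8187, f(8)=24618, f(9)=-73797, f(10)=221448, f(11)=-664287, f(12)=1992918, f(13)=-5978697, f(14)=17936148, f(15)=-53808387, f(16)=161425218; answer 161425218
Part 2: U1 = 161425218; m = 59039; 59039 = 43 * 1373; number of divisors = (1+1) * (1+1) = 4; answer 4
Part 3: U2 = 4; r = 6; total draws C(9,3) = 84; favorable C(3,3) = 1; P = 1/84; answer 1/84
Part 4: U3 = 1/84; threaded value p + q = 85; c = 12; remainder = value at the root: -8*(12)^2 + 4 = (-1152) + (4) = -1148; answer -1148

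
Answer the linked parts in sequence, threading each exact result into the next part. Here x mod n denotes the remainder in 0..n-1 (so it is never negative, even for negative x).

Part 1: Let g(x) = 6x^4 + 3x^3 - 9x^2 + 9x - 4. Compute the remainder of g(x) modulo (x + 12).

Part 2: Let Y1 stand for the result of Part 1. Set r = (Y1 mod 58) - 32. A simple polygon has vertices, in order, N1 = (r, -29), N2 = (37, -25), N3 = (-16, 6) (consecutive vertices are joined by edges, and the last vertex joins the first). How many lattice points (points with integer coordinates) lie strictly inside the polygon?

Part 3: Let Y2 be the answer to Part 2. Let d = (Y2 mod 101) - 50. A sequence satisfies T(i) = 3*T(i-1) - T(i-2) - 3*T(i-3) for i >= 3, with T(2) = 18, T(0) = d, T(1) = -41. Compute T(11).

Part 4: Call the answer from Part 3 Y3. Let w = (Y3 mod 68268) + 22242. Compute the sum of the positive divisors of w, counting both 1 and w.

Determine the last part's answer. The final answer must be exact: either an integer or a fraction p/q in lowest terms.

66528

Part 1: remainder = value at the root: 6*(-12)^4 + 3*(-12)^3 - 9*(-12)^2 + 9*(-12)^1 - 4 = (124416) + (-5184) + (-1296) + (-108) + (-4) = 117824; answer 117824
Part 2: Y1 = 117824; r = -6; cross terms: (-6*-25 - 37*-29)=1223, (37*6 - -16*-25)=-178, (-16*-29 - -6*6)=500; twice the area = |1545| = 1545; area = 1545/2; boundary points = 1 + 1 + 5 = 7; strictly interior points = area - boundary/2 + 1 = 770; answer 770
Part 3: Y2 = 770; d = 13; T(3) = 3*(18) - 1*(-41) - 3*(13) = 56; iterating: T(3)=56, T(4)=273, T(5)=709, T(6)=1686, T(7)=3530, T(8)=6777, T(9)=11743, T(10)=17862, T(11)=21512; answer 21512
Part 4: Y3 = 21512; w = 43754; 43754 = 2 * 131 * 167; sigma = (1 + 2) * (1 + 131) * (1 + 167) = 3 * 132 * 168 = 66528; answer 66528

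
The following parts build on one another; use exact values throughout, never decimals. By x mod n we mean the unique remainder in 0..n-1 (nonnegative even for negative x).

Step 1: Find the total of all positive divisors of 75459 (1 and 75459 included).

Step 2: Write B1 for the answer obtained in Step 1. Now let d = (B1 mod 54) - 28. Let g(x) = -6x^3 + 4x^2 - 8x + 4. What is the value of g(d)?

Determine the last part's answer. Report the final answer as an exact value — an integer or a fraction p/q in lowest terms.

17364

Step 1: 75459 = 3 * 25153; sigma = (1 + 3) * (1 + 25153) = 4 * 25154 = 100616; answer 100616
Step 2: B1 = 100616; d = -14; -6*(-14)^3 + 4*(-14)^2 - 8*(-14)^1 + 4 = (16464) + (784) + (112) + (4) = 17364; answer 17364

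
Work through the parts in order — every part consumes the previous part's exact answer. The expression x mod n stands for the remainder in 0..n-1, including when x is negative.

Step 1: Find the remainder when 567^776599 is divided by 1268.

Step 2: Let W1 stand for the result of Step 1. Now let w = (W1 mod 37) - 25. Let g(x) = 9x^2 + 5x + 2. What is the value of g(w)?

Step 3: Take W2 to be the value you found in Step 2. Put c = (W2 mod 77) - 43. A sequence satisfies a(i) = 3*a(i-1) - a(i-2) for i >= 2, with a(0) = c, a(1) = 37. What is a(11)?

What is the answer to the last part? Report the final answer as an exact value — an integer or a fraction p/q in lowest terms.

709427

Step 1: squarings mod 1268: 567^1=567, 567^2=685, 567^4=65, 567^8=421, 567^16=989, 567^32=493, 567^64=861, 567^128=809, 567^256=193, 567^512=477, 567^1024=557, 567^2048=857, 567^4096=277, 567^8192=649, 567^16384=225, 567^32768=1173, 567^65536=149, 567^131072=645, 567^262144=121, 567^524288=693; 567^776599 = 567^1 * 567^2 * 567^4 * 567^16 * 567^128 * 567^256 * 567^2048 * 567^4096 * 567^16384 * 567^32768 * 567^65536 * 567^131072 * 567^524288 = 555 (mod 1268); answer 555
Step 2: W1 = 555; w = -25; 9*(-25)^2 + 5*(-25)^1 + 2 = (5625) + (-125) + (2) = 5502; answer 5502
Step 3: W2 = 5502; c = -8; a(2) = 3*(37) - 1*(-8) = 119; iterating: a(2)=119, a(3)=320, a(4)=841, a(5)=2203, a(6)=5768, a(7)=15101, a(8)=39535, a(9)=103504, a(10)=270977, a(11)=709427; answer 709427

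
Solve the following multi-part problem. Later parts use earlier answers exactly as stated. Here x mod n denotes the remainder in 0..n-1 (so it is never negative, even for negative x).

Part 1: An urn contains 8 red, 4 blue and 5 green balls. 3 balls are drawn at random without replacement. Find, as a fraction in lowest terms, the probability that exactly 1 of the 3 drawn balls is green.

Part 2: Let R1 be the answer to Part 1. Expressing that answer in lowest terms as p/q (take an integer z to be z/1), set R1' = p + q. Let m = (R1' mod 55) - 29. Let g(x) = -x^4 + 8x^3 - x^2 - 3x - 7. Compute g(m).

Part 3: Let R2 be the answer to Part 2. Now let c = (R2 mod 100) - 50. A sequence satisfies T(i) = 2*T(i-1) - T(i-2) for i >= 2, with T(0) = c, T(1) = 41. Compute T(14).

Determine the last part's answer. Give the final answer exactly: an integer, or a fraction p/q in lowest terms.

Part 1: total draws C(17,3) = 680; favorable C(5,1)*C(12,2) = 330; P = 33/68; answer 33/68
Part 2: R1 = 33/68; threaded value p + q = 101; m = 17; -1*(17)^4 + 8*(17)^3 - 1*(17)^2 - 3*(17)^1 - 7 = (-83521) + (39304) + (-289) + (-51) + (-7) = -44564; answer -44564
Part 3: R2 = -44564; c = -14; T(2) = 2*(41) - 1*(-14) = 96; iterating: T(2)=96, T(3)=151, T(4)=206, T(5)=261, T(6)=316, T(7)=371, T(8)=426, T(9)=481, T(10)=536, T(11)=591, T(12)=646, T(13)=701, T(14)=756; answer 756

756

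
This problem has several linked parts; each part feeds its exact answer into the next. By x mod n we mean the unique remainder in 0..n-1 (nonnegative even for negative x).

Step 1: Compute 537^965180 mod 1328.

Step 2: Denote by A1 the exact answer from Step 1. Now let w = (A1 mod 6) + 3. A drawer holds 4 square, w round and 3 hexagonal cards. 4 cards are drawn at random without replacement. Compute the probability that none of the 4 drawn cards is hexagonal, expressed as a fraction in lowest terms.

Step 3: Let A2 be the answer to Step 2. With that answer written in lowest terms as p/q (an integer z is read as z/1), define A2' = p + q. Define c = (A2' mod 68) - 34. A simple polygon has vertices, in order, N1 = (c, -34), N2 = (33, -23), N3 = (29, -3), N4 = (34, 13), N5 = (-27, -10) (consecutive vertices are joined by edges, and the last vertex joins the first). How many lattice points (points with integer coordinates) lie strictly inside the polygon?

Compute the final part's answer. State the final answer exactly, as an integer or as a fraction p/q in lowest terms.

Step 1: squarings mod 1328: 537^1=537, 537^2=193, 537^4=65, 537^8=241, 537^16=977, 537^32=1025, 537^64=177, 537^128=785, 537^256=33, 537^512=1089, 537^1024=17, 537^2048=289, 537^4096=1185, 537^8192=529, 537^16384=961, 537^32768=561, 537^65536=1313, 537^131072=225, 537^262144=161, 537^524288=689; 537^965180 = 537^4 * 537^8 * 537^16 * 537^32 * 537^512 * 537^2048 * 537^4096 * 537^8192 * 537^32768 * 537^131072 * 537^262144 * 537^524288 = 17 (mod 1328); answer 17
Step 2: A1 = 17; w = 8; total draws C(15,4) = 1365; favorable C(12,4) = 495; P = 33/91; answer 33/91
Step 3: A2 = 33/91; threaded value p + q = 124; c = 22; cross terms: (22*-23 - 33*-34)=616, (33*-3 - 29*-23)=568, (29*13 - 34*-3)=479, (34*-10 - -27*13)=11, (-27*-34 - 22*-10)=1138; twice the area = |2812| = 2812; area = 1406; boundary points = 11 + 4 + 1 + 1 + 1 = 18; strictly interior points = area - boundary/2 + 1 = 1398; answer 1398

1398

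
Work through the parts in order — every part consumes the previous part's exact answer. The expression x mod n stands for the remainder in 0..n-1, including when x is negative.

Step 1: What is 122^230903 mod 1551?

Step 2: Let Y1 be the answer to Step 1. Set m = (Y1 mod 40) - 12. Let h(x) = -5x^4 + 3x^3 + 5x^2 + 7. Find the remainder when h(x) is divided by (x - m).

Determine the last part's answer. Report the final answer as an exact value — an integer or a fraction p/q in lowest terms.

-1001

Step 1: squarings mod 1551: 122^1=122, 122^2=925, 122^4=1024, 122^8=100, 122^16=694, 122^32=826, 122^64=1387, 122^128=529, 122^256=661, 122^512=1090, 122^1024=34, 122^2048=1156, 122^4096=925, 122^8192=1024, 122^16384=100, 122^32768=694, 122^65536=826, 122^131072=1387; 122^230903 = 122^1 * 122^2 * 122^4 * 122^16 * 122^32 * 122^64 * 122^128 * 122^256 * 122^1024 * 122^32768 * 122^65536 * 122^131072 = 56 (mod 1551); answer 56
Step 2: Y1 = 56; m = 4; remainder = value at the root: -5*(4)^4 + 3*(4)^3 + 5*(4)^2 + 7 = (-1280) + (192) + (80) + (7) = -1001; answer -1001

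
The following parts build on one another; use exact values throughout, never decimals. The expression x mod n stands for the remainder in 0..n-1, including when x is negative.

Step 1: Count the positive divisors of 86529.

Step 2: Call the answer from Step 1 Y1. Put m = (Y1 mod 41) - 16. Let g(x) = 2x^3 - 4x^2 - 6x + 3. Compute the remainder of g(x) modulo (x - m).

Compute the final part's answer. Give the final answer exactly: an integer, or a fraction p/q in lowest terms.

Step 1: 86529 = 3 * 28843; number of divisors = (1+1) * (1+1) = 4; answer 4
Step 2: Y1 = 4; m = -12; remainder = value at the root: 2*(-12)^3 - 4*(-12)^2 - 6*(-12)^1 + 3 = (-3456) + (-576) + (72) + (3) = -3957; answer -3957

-3957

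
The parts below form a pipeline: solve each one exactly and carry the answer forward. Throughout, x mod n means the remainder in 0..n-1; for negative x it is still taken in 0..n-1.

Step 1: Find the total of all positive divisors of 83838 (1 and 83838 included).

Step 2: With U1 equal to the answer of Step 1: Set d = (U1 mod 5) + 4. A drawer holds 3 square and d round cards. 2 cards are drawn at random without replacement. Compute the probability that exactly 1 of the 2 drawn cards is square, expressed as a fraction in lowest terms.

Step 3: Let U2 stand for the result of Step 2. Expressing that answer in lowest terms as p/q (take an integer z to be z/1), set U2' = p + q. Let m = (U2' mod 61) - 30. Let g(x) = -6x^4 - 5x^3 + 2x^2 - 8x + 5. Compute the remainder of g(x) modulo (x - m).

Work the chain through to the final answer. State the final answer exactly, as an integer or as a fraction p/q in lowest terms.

Step 1: 83838 = 2 * 3 * 89 * 157; sigma = (1 + 2) * (1 + 3) * (1 + 89) * (1 + 157) = 3 * 4 * 90 * 158 = 170640; answer 170640
Step 2: U1 = 170640; d = 4; total draws C(7,2) = 21; favorable C(3,1)*C(4,1) = 12; P = 4/7; answer 4/7
Step 3: U2 = 4/7; threaded value p + q = 11; m = -19; remainder = value at the root: -6*(-19)^4 - 5*(-19)^3 + 2*(-19)^2 - 8*(-19)^1 + 5 = (-781926) + (34295) + (722) + (152) + (5) = -746752; answer -746752

-746752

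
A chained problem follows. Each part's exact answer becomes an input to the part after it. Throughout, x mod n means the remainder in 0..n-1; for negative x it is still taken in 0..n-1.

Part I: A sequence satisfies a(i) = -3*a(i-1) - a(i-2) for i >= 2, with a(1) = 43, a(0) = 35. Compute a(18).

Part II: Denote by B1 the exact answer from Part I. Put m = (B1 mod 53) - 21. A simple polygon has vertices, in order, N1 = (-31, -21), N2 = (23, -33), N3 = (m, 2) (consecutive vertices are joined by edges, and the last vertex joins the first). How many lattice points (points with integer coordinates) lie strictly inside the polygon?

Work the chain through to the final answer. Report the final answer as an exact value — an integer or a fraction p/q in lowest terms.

708

Part I: a(2) = -3*(43) - 1*(35) = -164; iterating: a(2)=-164, a(3)=449, a(4)=-1183, a(5)=3100, a(6)=-8117, a(7)=21251, a(8)=-55636, a(9)=145657, a(10)=-381335, a(11)=998348, a(12)=-2613709, a(13)=6842779, a(14)=-17914628, a(15)=46901105, a(16)=-122788687, a(17)=321464956, a(18)=-841606181; answer -841606181
Part II: B1 = -841606181; m = -16; cross terms: (-31*-33 - 23*-21)=1506, (23*2 - -16*-33)=-482, (-16*-21 - -31*2)=398; twice the area = |1422| = 1422; area = 711; boundary points = 6 + 1 + 1 = 8; strictly interior points = area - boundary/2 + 1 = 708; answer 708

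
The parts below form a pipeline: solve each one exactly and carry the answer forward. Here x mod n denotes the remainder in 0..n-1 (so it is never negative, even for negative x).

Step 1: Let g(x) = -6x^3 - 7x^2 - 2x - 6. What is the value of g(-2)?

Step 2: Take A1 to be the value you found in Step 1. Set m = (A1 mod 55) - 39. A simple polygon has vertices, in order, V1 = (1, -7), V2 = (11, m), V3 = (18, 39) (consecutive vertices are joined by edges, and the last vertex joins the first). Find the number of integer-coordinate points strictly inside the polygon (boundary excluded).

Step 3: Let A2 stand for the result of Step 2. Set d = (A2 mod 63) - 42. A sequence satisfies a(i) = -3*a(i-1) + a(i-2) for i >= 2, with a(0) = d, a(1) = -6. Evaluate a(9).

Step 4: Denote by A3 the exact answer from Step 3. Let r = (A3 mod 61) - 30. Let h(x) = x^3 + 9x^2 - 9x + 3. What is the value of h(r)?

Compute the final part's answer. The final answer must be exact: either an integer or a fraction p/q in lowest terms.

1813

Step 1: -6*(-2)^3 - 7*(-2)^2 - 2*(-2)^1 - 6 = (48) + (-28) + (4) + (-6) = 18; answer 18
Step 2: A1 = 18; m = -21; cross terms: (1*-21 - 11*-7)=56, (11*39 - 18*-21)=807, (18*-7 - 1*39)=-165; twice the area = |698| = 698; area = 349; boundary points = 2 + 1 + 1 = 4; strictly interior points = area - boundary/2 + 1 = 348; answer 348
Step 3: A2 = 348; d = -9; a(2) = -3*(-6) + 1*(-9) = 9; iterating: a(2)=9, a(3)=-33, a(4)=108, a(5)=-357, a(6)=1179, a(7)=-3894, a(8)=12861, a(9)=-42477; answer -42477
Step 4: A3 = -42477; r = 10; 1*(10)^3 + 9*(10)^2 - 9*(10)^1 + 3 = (1000) + (900) + (-90) + (3) = 1813; answer 1813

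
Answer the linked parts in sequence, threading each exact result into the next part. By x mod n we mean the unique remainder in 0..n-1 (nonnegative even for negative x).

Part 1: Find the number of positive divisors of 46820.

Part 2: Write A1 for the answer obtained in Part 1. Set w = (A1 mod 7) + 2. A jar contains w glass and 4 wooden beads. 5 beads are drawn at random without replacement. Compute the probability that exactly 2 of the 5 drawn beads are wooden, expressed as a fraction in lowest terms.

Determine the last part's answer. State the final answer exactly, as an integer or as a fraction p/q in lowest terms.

5/11

Part 1: 46820 = 2^2 * 5 * 2341; number of divisors = (2+1) * (1+1) * (1+1) = 12; answer 12
Part 2: A1 = 12; w = 7; total draws C(11,5) = 462; favorable C(4,2)*C(7,3) = 210; P = 5/11; answer 5/11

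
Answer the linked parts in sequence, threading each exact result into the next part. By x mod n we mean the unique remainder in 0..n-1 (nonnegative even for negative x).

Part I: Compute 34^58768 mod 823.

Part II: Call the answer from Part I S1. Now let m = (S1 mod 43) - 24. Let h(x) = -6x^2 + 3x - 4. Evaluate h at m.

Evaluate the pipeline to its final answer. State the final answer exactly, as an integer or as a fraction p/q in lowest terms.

Part I: squarings mod 823: 34^1=34, 34^2=333, 34^4=607, 34^8=568, 34^16=8, 34^32=64, 34^64=804, 34^128=361, 34^256=287, 34^512=69, 34^1024=646, 34^2048=55, 34^4096=556, 34^8192=511, 34^16384=230, 34^32768=228; 34^58768 = 34^16 * 34^128 * 34^256 * 34^1024 * 34^8192 * 34^16384 * 34^32768 = 209 (mod 823); answer 209
Part II: S1 = 209; m = 13; -6*(13)^2 + 3*(13)^1 - 4 = (-1014) + (39) + (-4) = -979; answer -979

-979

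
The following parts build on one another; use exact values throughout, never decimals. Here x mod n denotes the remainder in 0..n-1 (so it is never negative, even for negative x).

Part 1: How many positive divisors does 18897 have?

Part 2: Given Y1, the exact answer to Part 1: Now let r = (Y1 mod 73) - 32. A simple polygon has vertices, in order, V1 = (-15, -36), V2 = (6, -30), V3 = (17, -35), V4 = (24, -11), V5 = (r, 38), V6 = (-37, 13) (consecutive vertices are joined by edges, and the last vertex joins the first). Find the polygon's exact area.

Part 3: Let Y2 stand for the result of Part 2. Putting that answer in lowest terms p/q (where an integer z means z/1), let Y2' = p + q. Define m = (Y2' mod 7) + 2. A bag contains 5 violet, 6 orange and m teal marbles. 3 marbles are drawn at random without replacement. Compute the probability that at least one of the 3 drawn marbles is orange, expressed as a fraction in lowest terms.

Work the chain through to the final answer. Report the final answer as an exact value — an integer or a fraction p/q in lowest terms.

11/14

Part 1: 18897 = 3 * 6299; number of divisors = (1+1) * (1+1) = 4; answer 4
Part 2: Y1 = 4; r = -28; cross terms: (-15*-30 - 6*-36)=666, (6*-35 - 17*-30)=300, (17*-11 - 24*-35)=653, (24*38 - -28*-11)=604, (-28*13 - -37*38)=1042, (-37*-36 - -15*13)=1527; twice the area = |4792| = 4792; area = 2396; answer 2396
Part 3: Y2 = 2396; threaded value p + q = 2397; m = 5; total draws C(16,3) = 560; complement C(10,3) = 120; favorable 560 - 120 = 440; P = 11/14; answer 11/14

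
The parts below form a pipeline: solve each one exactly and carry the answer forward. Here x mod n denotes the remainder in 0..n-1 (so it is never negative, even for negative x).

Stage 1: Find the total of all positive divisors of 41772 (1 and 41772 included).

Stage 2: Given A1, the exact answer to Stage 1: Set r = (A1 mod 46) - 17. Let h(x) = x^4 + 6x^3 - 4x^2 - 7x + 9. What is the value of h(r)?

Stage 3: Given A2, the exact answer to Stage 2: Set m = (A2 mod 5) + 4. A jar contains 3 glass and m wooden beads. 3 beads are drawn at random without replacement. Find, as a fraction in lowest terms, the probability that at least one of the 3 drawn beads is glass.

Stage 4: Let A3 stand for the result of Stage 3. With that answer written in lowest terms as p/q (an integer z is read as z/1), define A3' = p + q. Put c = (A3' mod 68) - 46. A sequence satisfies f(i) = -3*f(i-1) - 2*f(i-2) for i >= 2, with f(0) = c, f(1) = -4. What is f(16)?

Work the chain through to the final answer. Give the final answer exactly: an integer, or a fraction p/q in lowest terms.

-1048540

Stage 1: 41772 = 2^2 * 3 * 59^2; sigma = (1 + 2 + 4) * (1 + 3) * (1 + 59 + 3481) = 7 * 4 * 3541 = 99148; answer 99148
Stage 2: A1 = 99148; r = 1; 1*(1)^4 + 6*(1)^3 - 4*(1)^2 - 7*(1)^1 + 9 = (1) + (6) + (-4) + (-7) + (9) = 5; answer 5
Stage 3: A2 = 5; m = 4; total draws C(7,3) = 35; complement C(4,3) = 4; favorable 35 - 4 = 31; P = 31/35; answer 31/35
Stage 4: A3 = 31/35; threaded value p + q = 66; c = 20; f(2) = -3*(-4) - 2*(20) = -28; iterating: f(2)=-28, f(3)=92, f(4)=-220, f(5)=476, f(6)=-988, f(7)=2012, f(8)=-4060, f(9)=8156, f(10)=-16348, f(11)=32732, f(12)=-65500, f(13)=131036, f(14)=-262108, f(15)=524252, f(16)=-1048540; answer -1048540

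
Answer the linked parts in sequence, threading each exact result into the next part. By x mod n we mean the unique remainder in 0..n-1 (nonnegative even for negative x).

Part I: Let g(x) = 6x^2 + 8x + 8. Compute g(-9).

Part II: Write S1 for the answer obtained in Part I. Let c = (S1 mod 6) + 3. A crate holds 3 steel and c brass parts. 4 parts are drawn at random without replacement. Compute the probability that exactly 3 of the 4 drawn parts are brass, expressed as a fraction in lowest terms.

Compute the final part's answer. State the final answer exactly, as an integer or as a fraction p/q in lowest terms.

3/7

Part I: 6*(-9)^2 + 8*(-9)^1 + 8 = (486) + (-72) + (8) = 422; answer 422
Part II: S1 = 422; c = 5; total draws C(8,4) = 70; favorable C(5,3)*C(3,1) = 30; P = 3/7; answer 3/7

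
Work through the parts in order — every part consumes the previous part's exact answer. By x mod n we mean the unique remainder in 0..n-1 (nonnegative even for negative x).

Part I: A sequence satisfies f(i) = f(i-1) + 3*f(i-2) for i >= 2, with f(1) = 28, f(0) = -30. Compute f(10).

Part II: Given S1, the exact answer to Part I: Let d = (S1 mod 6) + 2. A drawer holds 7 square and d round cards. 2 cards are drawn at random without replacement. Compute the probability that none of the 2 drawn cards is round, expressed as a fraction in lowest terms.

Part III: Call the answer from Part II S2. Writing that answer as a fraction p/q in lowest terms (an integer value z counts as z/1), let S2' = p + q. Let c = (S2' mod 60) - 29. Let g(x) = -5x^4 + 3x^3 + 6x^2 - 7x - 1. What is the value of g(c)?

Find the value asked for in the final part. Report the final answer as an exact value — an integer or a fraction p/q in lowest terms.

Part I: f(2) = 1*(28) + 3*(-30) = -62; iterating: f(2)=-62, f(3)=22, f(4)=-164, f(5)=-98, f(6)=-590, f(7)=-884, f(8)=-2654, f(9)=-5306, f(10)=-13268; answer -13268
Part II: S1 = -13268; d = 6; total draws C(13,2) = 78; favorable C(7,2) = 21; P = 7/26; answer 7/26
Part III: S2 = 7/26; threaded value p + q = 33; c = 4; -5*(4)^4 + 3*(4)^3 + 6*(4)^2 - 7*(4)^1 - 1 = (-1280) + (192) + (96) + (-28) + (-1) = -1021; answer -1021

-1021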